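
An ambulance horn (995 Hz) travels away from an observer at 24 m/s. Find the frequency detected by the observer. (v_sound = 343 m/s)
f_obs = f·v/(v + v_s) = 929.9 Hz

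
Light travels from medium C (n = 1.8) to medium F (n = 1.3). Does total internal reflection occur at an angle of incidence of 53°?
θc = arcsin(n₂/n₁) = 46.24°; 53° > θc, so yes — total internal reflection.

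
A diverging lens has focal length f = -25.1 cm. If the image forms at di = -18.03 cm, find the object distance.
1/do = 1/f − 1/di → do = 64.01 cm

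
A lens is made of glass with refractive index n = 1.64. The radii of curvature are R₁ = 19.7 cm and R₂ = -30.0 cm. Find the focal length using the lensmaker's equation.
1/f = (n − 1)(1/R₁ − 1/R₂) → f = 18.58 cm (converging lens)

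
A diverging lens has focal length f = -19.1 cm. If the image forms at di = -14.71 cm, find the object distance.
1/do = 1/f − 1/di → do = 64 cm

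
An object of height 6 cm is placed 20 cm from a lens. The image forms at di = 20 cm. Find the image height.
hi = (-di/do) × ho = -6 cm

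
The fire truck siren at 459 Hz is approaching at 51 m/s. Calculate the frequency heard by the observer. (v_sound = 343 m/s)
f_obs = f·v/(v − v_s) = 539.2 Hz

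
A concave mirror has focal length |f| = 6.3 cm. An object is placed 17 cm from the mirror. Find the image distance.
f = +6.3 cm (concave); 1/di = 1/f − 1/do → di = 10.01 cm (real image, in front of mirror)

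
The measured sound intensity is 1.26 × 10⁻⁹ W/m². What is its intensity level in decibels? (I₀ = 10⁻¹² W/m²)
β = 10·log₁₀(I/I₀) = 31 dB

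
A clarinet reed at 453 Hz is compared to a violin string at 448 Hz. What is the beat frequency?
5 Hz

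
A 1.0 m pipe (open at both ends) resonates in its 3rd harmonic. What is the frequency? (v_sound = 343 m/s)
fₙ = nv/(2L) = 514.5 Hz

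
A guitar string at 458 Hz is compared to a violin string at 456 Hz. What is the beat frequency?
2 Hz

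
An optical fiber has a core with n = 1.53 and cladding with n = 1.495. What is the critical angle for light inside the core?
θc = arcsin(n_cladding/n_core) = 77.72°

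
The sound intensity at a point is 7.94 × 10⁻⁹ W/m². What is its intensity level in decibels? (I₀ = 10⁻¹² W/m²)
β = 10·log₁₀(I/I₀) = 39 dB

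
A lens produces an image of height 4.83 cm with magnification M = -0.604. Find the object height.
ho = |hi|/|M| = 7.997 cm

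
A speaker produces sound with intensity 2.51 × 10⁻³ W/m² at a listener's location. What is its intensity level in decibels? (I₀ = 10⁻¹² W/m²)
β = 10·log₁₀(I/I₀) = 94 dB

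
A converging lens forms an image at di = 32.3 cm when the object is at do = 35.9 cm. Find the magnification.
M = −di/do = -0.8997 (inverted image)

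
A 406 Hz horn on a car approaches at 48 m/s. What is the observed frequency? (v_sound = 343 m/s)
f_obs = f·v/(v − v_s) = 472.1 Hz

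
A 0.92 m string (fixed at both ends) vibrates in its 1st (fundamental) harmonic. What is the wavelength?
λₙ = 2L/n = 1.84 m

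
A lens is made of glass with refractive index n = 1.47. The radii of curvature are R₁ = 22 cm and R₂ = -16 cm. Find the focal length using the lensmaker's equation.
1/f = (n − 1)(1/R₁ − 1/R₂) → f = 19.71 cm (converging lens)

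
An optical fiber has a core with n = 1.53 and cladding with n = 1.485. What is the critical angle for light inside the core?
θc = arcsin(n_cladding/n_core) = 76.07°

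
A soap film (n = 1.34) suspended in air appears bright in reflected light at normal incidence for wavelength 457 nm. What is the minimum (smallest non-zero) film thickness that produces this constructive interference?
2nt = (m − ½)λ with m = 1 → t = (m − ½)λ/(2n) = 85.26 nm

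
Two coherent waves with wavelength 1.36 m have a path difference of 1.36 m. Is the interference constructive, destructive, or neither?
constructive — path difference = 1λ, a whole number of wavelengths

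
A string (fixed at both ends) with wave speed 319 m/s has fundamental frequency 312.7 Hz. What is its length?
L = v/(2f₁) = 0.5101 m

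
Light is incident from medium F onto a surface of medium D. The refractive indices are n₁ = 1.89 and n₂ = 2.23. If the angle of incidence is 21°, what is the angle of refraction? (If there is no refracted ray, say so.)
sin θ₂ = (n₁/n₂)·sin θ₁ = 0.3037 → θ₂ = 17.68°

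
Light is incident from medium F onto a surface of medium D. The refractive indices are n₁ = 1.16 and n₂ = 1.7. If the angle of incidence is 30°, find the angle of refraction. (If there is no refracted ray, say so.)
sin θ₂ = (n₁/n₂)·sin θ₁ = 0.3412 → θ₂ = 19.95°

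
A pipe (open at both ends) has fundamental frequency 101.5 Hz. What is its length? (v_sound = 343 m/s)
L = v/(2f₁) = 1.69 m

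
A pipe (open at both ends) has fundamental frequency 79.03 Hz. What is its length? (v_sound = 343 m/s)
L = v/(2f₁) = 2.17 m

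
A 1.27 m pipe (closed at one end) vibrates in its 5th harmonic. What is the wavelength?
λₙ = 4L/n = 1.016 m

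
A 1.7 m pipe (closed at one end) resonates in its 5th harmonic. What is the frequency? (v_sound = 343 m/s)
fₙ = nv/(4L) = 252.2 Hz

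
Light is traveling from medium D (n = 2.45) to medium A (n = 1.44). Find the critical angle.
θc = arcsin(n₂/n₁) = 36°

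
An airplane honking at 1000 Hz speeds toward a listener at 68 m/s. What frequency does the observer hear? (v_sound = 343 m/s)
f_obs = f·v/(v − v_s) = 1247 Hz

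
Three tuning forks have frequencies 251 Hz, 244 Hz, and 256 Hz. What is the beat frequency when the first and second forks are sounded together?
7 Hz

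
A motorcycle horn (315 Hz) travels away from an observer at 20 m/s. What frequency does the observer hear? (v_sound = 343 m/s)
f_obs = f·v/(v + v_s) = 297.6 Hz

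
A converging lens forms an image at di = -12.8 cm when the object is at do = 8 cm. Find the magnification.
M = −di/do = 1.6 (upright image)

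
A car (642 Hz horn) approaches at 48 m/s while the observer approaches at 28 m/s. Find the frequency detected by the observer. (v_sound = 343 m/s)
f_obs = f·(v + v_o)/(v − v_s) = 807.4 Hz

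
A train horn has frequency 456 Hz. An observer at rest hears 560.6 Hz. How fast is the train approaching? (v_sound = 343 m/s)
v_s = v·(1 − f/f_obs) = 64 m/s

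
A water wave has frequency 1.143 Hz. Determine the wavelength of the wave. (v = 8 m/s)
λ = v/f = 6.999 m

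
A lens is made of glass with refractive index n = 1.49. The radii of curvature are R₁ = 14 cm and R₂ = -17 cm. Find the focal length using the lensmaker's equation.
1/f = (n − 1)(1/R₁ − 1/R₂) → f = 15.67 cm (converging lens)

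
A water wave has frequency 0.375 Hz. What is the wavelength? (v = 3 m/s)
λ = v/f = 8 m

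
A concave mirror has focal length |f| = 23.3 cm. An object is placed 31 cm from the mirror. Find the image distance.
f = +23.3 cm (concave); 1/di = 1/f − 1/do → di = 93.81 cm (real image, in front of mirror)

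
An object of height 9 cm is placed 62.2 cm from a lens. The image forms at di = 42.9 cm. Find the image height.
hi = (-di/do) × ho = -6.207 cm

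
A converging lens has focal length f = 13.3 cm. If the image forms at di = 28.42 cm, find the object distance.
1/do = 1/f − 1/di → do = 25 cm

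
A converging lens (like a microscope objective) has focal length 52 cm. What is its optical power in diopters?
P = 1/f = 1.923 D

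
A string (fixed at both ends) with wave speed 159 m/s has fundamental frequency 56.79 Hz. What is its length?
L = v/(2f₁) = 1.4 m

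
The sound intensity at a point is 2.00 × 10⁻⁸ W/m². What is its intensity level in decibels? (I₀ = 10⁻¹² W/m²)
β = 10·log₁₀(I/I₀) = 43.01 dB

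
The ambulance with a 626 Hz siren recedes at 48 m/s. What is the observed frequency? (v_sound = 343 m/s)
f_obs = f·v/(v + v_s) = 549.2 Hz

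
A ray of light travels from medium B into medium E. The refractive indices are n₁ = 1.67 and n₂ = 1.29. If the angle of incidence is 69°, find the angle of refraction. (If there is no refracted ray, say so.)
sin θ₂ = (n₁/n₂)·sin θ₁ = 1.209 > 1, so there is no refracted ray — the light undergoes total internal reflection.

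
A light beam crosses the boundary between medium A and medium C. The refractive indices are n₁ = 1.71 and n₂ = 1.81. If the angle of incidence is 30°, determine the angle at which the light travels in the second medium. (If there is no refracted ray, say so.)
sin θ₂ = (n₁/n₂)·sin θ₁ = 0.4724 → θ₂ = 28.19°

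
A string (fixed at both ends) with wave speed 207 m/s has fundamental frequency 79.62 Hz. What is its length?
L = v/(2f₁) = 1.3 m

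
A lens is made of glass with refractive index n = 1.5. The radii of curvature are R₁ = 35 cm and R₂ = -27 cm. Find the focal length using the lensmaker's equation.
1/f = (n − 1)(1/R₁ − 1/R₂) → f = 30.48 cm (converging lens)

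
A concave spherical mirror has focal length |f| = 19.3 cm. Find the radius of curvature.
R = 2|f| = 38.6 cm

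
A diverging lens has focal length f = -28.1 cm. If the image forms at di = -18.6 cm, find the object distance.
1/do = 1/f − 1/di → do = 55.02 cm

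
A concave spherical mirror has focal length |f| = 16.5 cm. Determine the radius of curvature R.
R = 2|f| = 33 cm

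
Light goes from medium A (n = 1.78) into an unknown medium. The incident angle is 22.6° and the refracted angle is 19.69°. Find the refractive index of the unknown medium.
n₂ = n₁·sin θ₁ / sin θ₂ = 2.03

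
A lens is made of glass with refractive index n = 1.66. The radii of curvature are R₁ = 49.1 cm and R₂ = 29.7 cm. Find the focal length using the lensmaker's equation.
1/f = (n − 1)(1/R₁ − 1/R₂) → f = -113.9 cm (diverging lens)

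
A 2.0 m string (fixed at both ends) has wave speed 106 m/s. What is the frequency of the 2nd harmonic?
fₙ = nv/(2L) = 53 Hz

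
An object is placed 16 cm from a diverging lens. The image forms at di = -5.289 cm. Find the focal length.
1/f = 1/do + 1/di → f = -7.901 cm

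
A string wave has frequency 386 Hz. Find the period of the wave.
T = 1/f = 0.002591 s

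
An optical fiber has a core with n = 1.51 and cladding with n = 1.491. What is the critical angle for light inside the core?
θc = arcsin(n_cladding/n_core) = 80.9°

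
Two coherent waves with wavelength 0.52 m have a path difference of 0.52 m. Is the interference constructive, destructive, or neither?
constructive — path difference = 1λ, a whole number of wavelengths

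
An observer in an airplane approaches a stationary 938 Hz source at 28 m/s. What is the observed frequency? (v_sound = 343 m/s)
f_obs = f·(v + v_o)/v = 1015 Hz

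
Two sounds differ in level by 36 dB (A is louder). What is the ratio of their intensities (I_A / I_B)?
I_A/I_B = 10^(Δβ/10) = 3981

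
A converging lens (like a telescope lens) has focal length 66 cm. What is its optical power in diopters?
P = 1/f = 1.515 D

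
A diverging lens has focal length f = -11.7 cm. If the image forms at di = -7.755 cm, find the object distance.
1/do = 1/f − 1/di → do = 23 cm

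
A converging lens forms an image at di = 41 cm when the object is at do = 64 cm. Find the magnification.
M = −di/do = -0.6406 (inverted image)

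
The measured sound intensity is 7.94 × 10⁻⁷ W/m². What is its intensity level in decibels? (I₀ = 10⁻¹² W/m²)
β = 10·log₁₀(I/I₀) = 59 dB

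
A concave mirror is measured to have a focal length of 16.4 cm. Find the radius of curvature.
R = 2|f| = 32.8 cm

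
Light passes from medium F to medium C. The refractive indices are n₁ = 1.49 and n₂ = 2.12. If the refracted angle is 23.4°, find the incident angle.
sin θ₁ = (n₂/n₁)·sin θ₂ → θ₁ = 34.41°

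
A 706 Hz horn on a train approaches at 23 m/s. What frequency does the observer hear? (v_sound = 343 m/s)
f_obs = f·v/(v − v_s) = 756.7 Hz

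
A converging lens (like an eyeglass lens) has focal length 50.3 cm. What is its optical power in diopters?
P = 1/f = 1.988 D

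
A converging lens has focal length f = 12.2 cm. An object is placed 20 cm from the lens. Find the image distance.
1/di = 1/f − 1/do → di = 31.28 cm (real image)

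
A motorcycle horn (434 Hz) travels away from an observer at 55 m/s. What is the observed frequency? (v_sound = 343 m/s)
f_obs = f·v/(v + v_s) = 374 Hz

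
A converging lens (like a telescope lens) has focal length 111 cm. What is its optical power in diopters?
P = 1/f = 0.9009 D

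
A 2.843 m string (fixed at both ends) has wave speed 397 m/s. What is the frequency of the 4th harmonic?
fₙ = nv/(2L) = 279.3 Hz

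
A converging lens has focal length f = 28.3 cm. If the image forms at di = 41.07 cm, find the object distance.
1/do = 1/f − 1/di → do = 91.02 cm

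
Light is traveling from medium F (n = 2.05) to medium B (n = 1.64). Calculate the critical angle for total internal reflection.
θc = arcsin(n₂/n₁) = 53.13°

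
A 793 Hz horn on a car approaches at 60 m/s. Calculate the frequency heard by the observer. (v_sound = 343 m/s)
f_obs = f·v/(v − v_s) = 961.1 Hz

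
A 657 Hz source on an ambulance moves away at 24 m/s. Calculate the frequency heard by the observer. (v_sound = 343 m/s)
f_obs = f·v/(v + v_s) = 614 Hz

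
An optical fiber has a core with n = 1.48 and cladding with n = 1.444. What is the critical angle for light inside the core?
θc = arcsin(n_cladding/n_core) = 77.34°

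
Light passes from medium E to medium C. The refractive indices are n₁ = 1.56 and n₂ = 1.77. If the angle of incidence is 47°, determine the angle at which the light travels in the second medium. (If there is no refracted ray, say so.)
sin θ₂ = (n₁/n₂)·sin θ₁ = 0.6446 → θ₂ = 40.13°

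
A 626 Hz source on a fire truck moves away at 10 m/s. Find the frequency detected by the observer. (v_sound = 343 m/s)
f_obs = f·v/(v + v_s) = 608.3 Hz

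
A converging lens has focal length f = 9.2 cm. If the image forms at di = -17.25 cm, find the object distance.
1/do = 1/f − 1/di → do = 6 cm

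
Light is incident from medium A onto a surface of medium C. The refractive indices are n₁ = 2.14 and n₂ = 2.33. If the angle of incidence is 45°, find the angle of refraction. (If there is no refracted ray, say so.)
sin θ₂ = (n₁/n₂)·sin θ₁ = 0.6494 → θ₂ = 40.5°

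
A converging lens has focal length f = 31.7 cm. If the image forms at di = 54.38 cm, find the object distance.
1/do = 1/f − 1/di → do = 76.01 cm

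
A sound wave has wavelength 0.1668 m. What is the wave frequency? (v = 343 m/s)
f = v/λ = 2056 Hz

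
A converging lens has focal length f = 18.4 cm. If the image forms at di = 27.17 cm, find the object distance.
1/do = 1/f − 1/di → do = 57 cm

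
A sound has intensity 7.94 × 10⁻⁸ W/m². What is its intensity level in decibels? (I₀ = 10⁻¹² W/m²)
β = 10·log₁₀(I/I₀) = 49 dB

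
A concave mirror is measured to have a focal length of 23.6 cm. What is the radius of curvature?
R = 2|f| = 47.2 cm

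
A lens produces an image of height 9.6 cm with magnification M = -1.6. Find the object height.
ho = |hi|/|M| = 6 cm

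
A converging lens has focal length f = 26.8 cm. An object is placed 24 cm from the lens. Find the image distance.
1/di = 1/f − 1/do → di = -229.7 cm (virtual image)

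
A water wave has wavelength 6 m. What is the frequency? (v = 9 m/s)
f = v/λ = 1.5 Hz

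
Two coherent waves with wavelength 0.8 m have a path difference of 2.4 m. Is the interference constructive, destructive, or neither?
constructive — path difference = 3λ, a whole number of wavelengths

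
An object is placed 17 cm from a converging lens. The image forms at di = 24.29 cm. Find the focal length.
1/f = 1/do + 1/di → f = 10 cm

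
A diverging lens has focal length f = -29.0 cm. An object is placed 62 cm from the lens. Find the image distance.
1/di = 1/f − 1/do → di = -19.76 cm (virtual image)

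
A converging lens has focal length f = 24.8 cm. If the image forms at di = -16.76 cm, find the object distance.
1/do = 1/f − 1/di → do = 10 cm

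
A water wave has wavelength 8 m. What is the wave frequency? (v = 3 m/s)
f = v/λ = 0.375 Hz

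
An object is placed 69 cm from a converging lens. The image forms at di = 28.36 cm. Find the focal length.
1/f = 1/do + 1/di → f = 20.1 cm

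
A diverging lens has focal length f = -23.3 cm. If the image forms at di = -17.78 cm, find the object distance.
1/do = 1/f − 1/di → do = 75.05 cm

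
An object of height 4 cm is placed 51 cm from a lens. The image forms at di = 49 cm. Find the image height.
hi = (-di/do) × ho = -3.843 cm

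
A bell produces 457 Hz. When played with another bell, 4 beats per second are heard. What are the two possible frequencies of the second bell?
f₂ = 457 ± 4 Hz → 461 Hz or 453 Hz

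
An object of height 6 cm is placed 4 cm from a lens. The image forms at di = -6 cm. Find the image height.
hi = (-di/do) × ho = 9 cm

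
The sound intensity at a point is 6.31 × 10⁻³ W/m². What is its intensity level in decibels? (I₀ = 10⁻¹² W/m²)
β = 10·log₁₀(I/I₀) = 98 dB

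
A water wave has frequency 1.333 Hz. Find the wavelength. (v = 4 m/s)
λ = v/f = 3.001 m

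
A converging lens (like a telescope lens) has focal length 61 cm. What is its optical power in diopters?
P = 1/f = 1.639 D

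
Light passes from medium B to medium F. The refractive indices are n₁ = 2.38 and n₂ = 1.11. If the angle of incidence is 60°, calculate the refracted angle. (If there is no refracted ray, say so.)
sin θ₂ = (n₁/n₂)·sin θ₁ = 1.857 > 1, so there is no refracted ray — the light undergoes total internal reflection.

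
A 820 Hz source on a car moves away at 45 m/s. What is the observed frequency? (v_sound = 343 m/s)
f_obs = f·v/(v + v_s) = 724.9 Hz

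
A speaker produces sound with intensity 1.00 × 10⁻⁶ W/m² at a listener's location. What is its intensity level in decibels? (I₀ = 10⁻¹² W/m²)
β = 10·log₁₀(I/I₀) = 60 dB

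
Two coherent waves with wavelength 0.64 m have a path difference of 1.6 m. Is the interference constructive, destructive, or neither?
destructive — path difference = 2.5λ, an odd multiple of λ/2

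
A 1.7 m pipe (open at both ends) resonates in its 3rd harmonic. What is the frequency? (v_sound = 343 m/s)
fₙ = nv/(2L) = 302.6 Hz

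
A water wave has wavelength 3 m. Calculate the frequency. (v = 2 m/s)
f = v/λ = 0.6667 Hz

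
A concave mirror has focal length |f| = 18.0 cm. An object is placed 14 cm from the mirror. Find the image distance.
f = +18.0 cm (concave); 1/di = 1/f − 1/do → di = -63 cm (virtual image, behind mirror)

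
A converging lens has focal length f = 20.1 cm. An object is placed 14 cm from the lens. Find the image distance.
1/di = 1/f − 1/do → di = -46.13 cm (virtual image)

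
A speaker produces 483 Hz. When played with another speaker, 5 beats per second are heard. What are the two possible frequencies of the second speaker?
f₂ = 483 ± 5 Hz → 488 Hz or 478 Hz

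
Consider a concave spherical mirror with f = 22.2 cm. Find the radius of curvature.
R = 2|f| = 44.4 cm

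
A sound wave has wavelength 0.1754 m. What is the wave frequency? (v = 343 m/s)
f = v/λ = 1956 Hz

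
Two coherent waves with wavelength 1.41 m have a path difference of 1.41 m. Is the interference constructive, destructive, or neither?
constructive — path difference = 1λ, a whole number of wavelengths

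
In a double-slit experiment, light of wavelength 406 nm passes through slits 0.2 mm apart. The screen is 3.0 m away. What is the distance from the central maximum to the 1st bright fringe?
y = mλL/d = 6.09 mm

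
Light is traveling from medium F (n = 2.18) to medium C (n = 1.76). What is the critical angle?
θc = arcsin(n₂/n₁) = 53.84°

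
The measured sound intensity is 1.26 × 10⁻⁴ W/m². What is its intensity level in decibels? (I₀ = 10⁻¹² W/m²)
β = 10·log₁₀(I/I₀) = 81 dB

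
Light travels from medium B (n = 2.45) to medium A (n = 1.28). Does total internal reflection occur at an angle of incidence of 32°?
θc = arcsin(n₂/n₁) = 31.5°; 32° > θc, so yes — total internal reflection.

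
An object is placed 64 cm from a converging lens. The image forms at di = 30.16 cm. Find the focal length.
1/f = 1/do + 1/di → f = 20.5 cm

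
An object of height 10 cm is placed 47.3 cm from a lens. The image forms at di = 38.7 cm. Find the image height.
hi = (-di/do) × ho = -8.182 cm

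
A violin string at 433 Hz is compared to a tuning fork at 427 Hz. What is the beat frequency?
6 Hz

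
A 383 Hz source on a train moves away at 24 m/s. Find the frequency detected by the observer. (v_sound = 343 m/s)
f_obs = f·v/(v + v_s) = 358 Hz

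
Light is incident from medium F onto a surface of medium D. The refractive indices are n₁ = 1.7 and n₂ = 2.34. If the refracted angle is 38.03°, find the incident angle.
sin θ₁ = (n₂/n₁)·sin θ₂ → θ₁ = 58°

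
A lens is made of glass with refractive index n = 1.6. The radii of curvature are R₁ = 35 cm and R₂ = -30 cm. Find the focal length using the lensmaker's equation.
1/f = (n − 1)(1/R₁ − 1/R₂) → f = 26.92 cm (converging lens)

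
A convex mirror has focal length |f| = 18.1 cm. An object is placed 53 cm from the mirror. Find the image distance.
f = −18.1 cm (convex); 1/di = 1/f − 1/do → di = -13.49 cm (virtual image, behind mirror)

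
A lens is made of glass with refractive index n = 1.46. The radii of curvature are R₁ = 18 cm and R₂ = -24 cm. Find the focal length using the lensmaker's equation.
1/f = (n − 1)(1/R₁ − 1/R₂) → f = 22.36 cm (converging lens)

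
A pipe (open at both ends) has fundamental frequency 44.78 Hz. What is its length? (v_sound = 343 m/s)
L = v/(2f₁) = 3.83 m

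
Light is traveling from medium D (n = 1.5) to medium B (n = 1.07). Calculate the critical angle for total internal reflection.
θc = arcsin(n₂/n₁) = 45.51°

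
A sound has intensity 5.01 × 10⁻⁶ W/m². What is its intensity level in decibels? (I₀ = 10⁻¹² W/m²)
β = 10·log₁₀(I/I₀) = 67 dB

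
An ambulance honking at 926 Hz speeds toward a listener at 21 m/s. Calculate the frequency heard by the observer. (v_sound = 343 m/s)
f_obs = f·v/(v − v_s) = 986.4 Hz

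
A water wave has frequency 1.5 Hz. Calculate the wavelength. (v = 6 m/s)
λ = v/f = 4 m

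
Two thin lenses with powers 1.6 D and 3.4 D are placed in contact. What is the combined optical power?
P_total = P₁ + P₂ = 5.0 D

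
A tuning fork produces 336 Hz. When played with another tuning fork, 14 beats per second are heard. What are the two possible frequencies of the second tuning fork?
f₂ = 336 ± 14 Hz → 350 Hz or 322 Hz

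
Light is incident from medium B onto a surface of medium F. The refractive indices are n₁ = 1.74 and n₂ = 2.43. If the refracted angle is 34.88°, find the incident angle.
sin θ₁ = (n₂/n₁)·sin θ₂ → θ₁ = 53°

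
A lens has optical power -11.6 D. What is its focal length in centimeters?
f = 1/P = -8.621 cm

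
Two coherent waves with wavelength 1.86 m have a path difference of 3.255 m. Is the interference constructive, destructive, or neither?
neither (partial) — path difference = 1.75λ, neither a whole number of wavelengths nor an odd multiple of λ/2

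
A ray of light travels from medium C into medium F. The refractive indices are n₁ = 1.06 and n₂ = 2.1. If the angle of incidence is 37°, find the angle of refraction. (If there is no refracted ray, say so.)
sin θ₂ = (n₁/n₂)·sin θ₁ = 0.3038 → θ₂ = 17.68°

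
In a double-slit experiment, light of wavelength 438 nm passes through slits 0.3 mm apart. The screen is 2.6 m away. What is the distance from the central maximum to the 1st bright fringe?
y = mλL/d = 3.796 mm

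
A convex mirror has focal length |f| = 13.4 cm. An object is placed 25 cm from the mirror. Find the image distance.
f = −13.4 cm (convex); 1/di = 1/f − 1/do → di = -8.724 cm (virtual image, behind mirror)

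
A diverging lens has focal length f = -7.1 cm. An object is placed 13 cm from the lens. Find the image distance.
1/di = 1/f − 1/do → di = -4.592 cm (virtual image)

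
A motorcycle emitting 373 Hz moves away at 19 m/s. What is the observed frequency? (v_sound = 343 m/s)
f_obs = f·v/(v + v_s) = 353.4 Hz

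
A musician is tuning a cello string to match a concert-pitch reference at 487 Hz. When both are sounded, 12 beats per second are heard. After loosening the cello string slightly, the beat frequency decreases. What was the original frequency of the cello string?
499 Hz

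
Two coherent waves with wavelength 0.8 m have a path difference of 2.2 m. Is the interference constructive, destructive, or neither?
neither (partial) — path difference = 2.75λ, neither a whole number of wavelengths nor an odd multiple of λ/2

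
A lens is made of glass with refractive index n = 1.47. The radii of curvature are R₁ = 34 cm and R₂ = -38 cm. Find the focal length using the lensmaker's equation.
1/f = (n − 1)(1/R₁ − 1/R₂) → f = 38.18 cm (converging lens)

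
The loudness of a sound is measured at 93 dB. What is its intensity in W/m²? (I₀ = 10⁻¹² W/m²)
I = I₀·10^(β/10) = 2.00 × 10⁻³ W/m²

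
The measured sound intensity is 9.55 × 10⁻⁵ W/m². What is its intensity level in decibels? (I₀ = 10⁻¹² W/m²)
β = 10·log₁₀(I/I₀) = 79.8 dB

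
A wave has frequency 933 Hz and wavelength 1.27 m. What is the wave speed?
v = fλ = 1185 m/s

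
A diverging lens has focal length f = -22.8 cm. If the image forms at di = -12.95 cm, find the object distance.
1/do = 1/f − 1/di → do = 29.98 cm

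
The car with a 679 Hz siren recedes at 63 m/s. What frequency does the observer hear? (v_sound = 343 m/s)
f_obs = f·v/(v + v_s) = 573.6 Hz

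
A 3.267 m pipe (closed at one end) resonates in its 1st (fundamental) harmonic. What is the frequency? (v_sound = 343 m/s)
fₙ = nv/(4L) = 26.25 Hz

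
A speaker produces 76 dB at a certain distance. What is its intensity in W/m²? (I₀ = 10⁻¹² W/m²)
I = I₀·10^(β/10) = 3.98 × 10⁻⁵ W/m²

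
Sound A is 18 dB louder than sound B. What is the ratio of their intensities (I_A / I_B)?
I_A/I_B = 10^(Δβ/10) = 63.1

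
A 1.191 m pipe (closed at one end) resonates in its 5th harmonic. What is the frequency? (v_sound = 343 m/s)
fₙ = nv/(4L) = 360 Hz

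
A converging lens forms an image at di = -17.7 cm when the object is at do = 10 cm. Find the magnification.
M = −di/do = 1.77 (upright image)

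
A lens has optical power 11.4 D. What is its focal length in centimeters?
f = 1/P = 8.772 cm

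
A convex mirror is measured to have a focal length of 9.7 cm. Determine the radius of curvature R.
R = 2|f| = 19.4 cm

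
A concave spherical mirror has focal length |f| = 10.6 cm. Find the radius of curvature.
R = 2|f| = 21.2 cm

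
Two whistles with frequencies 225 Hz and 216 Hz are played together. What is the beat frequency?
9 Hz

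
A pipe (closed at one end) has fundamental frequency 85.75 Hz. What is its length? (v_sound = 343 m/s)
L = v/(4f₁) = 1 m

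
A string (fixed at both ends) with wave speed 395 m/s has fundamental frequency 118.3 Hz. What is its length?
L = v/(2f₁) = 1.669 m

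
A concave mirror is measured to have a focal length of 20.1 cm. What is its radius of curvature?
R = 2|f| = 40.2 cm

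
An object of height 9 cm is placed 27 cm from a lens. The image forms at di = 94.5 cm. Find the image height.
hi = (-di/do) × ho = -31.5 cm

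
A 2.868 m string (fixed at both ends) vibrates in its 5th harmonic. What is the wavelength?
λₙ = 2L/n = 1.147 m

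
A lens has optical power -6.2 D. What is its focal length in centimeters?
f = 1/P = -16.13 cm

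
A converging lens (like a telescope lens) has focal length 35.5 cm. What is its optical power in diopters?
P = 1/f = 2.817 D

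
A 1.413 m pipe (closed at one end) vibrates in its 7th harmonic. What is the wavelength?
λₙ = 4L/n = 0.8074 m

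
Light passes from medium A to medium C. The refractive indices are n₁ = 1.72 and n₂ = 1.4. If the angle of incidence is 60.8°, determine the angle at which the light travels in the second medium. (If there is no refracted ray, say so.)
sin θ₂ = (n₁/n₂)·sin θ₁ = 1.072 > 1, so there is no refracted ray — the light undergoes total internal reflection.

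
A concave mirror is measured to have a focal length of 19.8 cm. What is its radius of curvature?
R = 2|f| = 39.6 cm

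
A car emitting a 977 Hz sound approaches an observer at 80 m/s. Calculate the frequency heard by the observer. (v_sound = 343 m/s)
f_obs = f·v/(v − v_s) = 1274 Hz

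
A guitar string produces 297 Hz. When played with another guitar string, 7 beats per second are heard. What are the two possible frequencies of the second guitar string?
f₂ = 297 ± 7 Hz → 304 Hz or 290 Hz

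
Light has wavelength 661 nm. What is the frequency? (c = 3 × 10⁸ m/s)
f = c/λ = 4.539 × 10¹⁴ Hz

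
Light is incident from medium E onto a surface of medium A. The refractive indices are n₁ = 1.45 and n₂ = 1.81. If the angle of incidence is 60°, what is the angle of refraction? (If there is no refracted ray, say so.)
sin θ₂ = (n₁/n₂)·sin θ₁ = 0.6938 → θ₂ = 43.93°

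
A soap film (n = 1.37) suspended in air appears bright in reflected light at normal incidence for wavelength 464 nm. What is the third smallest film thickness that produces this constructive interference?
2nt = (m − ½)λ with m = 3 → t = (m − ½)λ/(2n) = 423.4 nm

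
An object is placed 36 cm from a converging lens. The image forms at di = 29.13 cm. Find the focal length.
1/f = 1/do + 1/di → f = 16.1 cm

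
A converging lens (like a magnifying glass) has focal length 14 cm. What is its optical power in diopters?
P = 1/f = 7.143 D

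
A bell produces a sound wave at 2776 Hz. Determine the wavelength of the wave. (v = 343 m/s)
λ = v/f = 0.1236 m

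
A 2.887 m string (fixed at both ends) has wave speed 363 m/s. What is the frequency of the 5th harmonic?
fₙ = nv/(2L) = 314.3 Hz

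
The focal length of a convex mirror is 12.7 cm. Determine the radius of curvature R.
R = 2|f| = 25.4 cm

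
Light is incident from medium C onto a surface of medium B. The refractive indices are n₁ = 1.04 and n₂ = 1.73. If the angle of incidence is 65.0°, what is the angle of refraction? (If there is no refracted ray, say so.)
sin θ₂ = (n₁/n₂)·sin θ₁ = 0.5448 → θ₂ = 33.01°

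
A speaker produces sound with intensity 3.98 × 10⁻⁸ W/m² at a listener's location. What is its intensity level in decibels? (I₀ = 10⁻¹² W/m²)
β = 10·log₁₀(I/I₀) = 46 dB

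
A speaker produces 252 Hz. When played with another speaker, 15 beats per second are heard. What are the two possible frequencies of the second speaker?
f₂ = 252 ± 15 Hz → 267 Hz or 237 Hz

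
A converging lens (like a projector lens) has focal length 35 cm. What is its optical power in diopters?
P = 1/f = 2.857 D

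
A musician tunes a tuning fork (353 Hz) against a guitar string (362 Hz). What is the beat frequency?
9 Hz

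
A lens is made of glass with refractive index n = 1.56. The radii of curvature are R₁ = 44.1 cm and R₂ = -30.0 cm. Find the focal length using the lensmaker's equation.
1/f = (n − 1)(1/R₁ − 1/R₂) → f = 31.88 cm (converging lens)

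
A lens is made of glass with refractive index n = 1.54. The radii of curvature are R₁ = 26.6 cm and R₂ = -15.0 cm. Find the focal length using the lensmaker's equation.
1/f = (n − 1)(1/R₁ − 1/R₂) → f = 17.76 cm (converging lens)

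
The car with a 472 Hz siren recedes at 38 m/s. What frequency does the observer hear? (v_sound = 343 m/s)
f_obs = f·v/(v + v_s) = 424.9 Hz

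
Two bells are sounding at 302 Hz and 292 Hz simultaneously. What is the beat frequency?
10 Hz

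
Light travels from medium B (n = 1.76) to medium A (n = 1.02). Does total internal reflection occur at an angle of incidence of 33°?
θc = arcsin(n₂/n₁) = 35.42°; 33° < θc, so no — the ray refracts.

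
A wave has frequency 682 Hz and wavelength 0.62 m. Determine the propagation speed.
v = fλ = 422.8 m/s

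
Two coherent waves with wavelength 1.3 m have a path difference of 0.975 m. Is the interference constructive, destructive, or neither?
neither (partial) — path difference = 0.75λ, neither a whole number of wavelengths nor an odd multiple of λ/2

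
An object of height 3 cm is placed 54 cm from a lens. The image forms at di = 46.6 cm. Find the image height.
hi = (-di/do) × ho = -2.589 cm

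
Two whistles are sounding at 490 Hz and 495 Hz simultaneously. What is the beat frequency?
5 Hz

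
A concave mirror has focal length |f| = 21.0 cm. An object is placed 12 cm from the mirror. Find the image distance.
f = +21.0 cm (concave); 1/di = 1/f − 1/do → di = -28 cm (virtual image, behind mirror)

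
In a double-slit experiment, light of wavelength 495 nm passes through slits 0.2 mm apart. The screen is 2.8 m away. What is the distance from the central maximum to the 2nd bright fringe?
y = mλL/d = 13.86 mm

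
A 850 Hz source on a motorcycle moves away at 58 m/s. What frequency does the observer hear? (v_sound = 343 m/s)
f_obs = f·v/(v + v_s) = 727.1 Hz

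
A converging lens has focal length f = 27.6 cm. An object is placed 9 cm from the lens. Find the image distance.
1/di = 1/f − 1/do → di = -13.35 cm (virtual image)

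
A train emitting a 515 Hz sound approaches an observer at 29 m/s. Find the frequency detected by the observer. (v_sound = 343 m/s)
f_obs = f·v/(v − v_s) = 562.6 Hz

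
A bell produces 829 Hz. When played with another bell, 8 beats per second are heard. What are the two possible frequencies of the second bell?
f₂ = 829 ± 8 Hz → 837 Hz or 821 Hz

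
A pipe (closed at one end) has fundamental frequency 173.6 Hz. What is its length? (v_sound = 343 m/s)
L = v/(4f₁) = 0.494 m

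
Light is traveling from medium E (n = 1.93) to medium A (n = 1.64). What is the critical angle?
θc = arcsin(n₂/n₁) = 58.18°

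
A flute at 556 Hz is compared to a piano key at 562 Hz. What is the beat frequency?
6 Hz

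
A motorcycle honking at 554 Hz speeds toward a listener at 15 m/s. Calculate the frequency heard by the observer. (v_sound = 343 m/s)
f_obs = f·v/(v − v_s) = 579.3 Hz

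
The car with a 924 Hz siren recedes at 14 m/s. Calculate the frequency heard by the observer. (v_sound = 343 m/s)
f_obs = f·v/(v + v_s) = 887.8 Hz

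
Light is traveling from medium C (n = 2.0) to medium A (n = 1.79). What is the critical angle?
θc = arcsin(n₂/n₁) = 63.51°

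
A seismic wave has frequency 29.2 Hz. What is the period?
T = 1/f = 0.03425 s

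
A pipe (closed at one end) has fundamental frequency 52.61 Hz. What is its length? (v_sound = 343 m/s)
L = v/(4f₁) = 1.63 m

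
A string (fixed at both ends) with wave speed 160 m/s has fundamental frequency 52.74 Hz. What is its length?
L = v/(2f₁) = 1.517 m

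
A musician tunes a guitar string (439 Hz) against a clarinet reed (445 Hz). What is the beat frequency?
6 Hz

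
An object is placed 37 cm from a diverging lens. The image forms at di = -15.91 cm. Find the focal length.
1/f = 1/do + 1/di → f = -27.91 cm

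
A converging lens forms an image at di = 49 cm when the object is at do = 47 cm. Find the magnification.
M = −di/do = -1.043 (inverted image)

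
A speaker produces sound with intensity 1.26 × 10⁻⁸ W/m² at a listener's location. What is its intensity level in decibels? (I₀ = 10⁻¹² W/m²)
β = 10·log₁₀(I/I₀) = 41 dB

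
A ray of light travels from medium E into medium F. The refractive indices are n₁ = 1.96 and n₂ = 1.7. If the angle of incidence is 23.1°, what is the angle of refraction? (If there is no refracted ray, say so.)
sin θ₂ = (n₁/n₂)·sin θ₁ = 0.4523 → θ₂ = 26.89°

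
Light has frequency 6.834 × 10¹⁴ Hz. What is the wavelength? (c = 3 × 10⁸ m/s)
λ = c/f = 439 nm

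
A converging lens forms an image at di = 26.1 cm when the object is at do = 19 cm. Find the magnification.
M = −di/do = -1.374 (inverted image)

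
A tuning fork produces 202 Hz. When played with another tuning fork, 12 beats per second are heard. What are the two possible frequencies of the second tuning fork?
f₂ = 202 ± 12 Hz → 214 Hz or 190 Hz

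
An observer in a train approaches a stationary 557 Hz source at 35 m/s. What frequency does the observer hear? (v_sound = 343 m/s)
f_obs = f·(v + v_o)/v = 613.8 Hz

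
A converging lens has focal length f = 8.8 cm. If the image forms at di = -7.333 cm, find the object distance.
1/do = 1/f − 1/di → do = 4 cm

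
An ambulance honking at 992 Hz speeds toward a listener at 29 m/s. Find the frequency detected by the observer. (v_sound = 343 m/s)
f_obs = f·v/(v − v_s) = 1084 Hz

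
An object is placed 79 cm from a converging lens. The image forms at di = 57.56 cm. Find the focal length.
1/f = 1/do + 1/di → f = 33.3 cm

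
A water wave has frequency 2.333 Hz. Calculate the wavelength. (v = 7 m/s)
λ = v/f = 3 m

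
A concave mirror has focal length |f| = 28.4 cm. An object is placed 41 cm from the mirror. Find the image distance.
f = +28.4 cm (concave); 1/di = 1/f − 1/do → di = 92.41 cm (real image, in front of mirror)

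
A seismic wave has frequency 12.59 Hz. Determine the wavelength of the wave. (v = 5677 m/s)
λ = v/f = 450.9 m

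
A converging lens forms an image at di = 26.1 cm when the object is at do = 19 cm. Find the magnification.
M = −di/do = -1.374 (inverted image)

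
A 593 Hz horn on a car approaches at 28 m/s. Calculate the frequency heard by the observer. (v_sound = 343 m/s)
f_obs = f·v/(v − v_s) = 645.7 Hz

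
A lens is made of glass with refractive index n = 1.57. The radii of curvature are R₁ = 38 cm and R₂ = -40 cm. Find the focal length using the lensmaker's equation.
1/f = (n − 1)(1/R₁ − 1/R₂) → f = 34.19 cm (converging lens)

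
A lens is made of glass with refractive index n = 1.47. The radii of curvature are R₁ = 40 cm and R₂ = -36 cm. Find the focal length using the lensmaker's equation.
1/f = (n − 1)(1/R₁ − 1/R₂) → f = 40.31 cm (converging lens)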